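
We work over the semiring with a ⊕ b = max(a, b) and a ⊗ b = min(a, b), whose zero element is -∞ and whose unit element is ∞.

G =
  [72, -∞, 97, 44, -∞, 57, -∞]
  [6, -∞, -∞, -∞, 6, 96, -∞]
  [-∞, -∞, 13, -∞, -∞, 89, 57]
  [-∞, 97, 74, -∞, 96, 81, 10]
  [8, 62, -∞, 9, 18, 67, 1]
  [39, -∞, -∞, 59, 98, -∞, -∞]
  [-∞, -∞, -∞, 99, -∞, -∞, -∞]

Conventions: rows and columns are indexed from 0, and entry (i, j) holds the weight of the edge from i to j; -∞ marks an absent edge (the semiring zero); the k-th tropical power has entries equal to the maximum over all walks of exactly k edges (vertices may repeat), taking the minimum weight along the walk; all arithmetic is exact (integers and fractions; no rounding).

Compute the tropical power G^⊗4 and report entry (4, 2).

G^⊗2:
  [72, 44, 72, 57, 57, 89, 57]
  [39, 6, 6, 59, 96, 6, 1]
  [39, -∞, 13, 59, 89, 13, 13]
  [39, 62, 13, 59, 81, 96, 57]
  [39, 18, 9, 59, 67, 62, 9]
  [39, 62, 59, 39, 59, 67, 10]
  [-∞, 97, 74, -∞, 96, 81, 10]
G^⊗3:
  [72, 57, 72, 59, 89, 72, 57]
  [39, 62, 59, 39, 59, 67, 10]
  [39, 62, 59, 39, 59, 67, 13]
  [39, 62, 59, 59, 96, 67, 13]
  [39, 62, 59, 59, 62, 67, 10]
  [39, 59, 39, 59, 67, 62, 57]
  [39, 62, 13, 59, 81, 96, 57]
G^⊗4:
  [72, 62, 72, 59, 72, 72, 57]
  [39, 59, 39, 59, 67, 62, 57]
  [39, 59, 39, 59, 67, 62, 57]
  [39, 62, 59, 59, 67, 67, 57]
  [39, 62, 59, 59, 67, 62, 57]
  [39, 62, 59, 59, 62, 67, 39]
  [39, 62, 59, 59, 96, 67, 13]
Key observation: the optimum is the walk 4->1->5->3->2, with weight 62 min 96 min 59 min 74 = 59.
Optimal value attained by: walk 4->1->5->3->2.
Answer: (G^⊗4)[4][2] = 59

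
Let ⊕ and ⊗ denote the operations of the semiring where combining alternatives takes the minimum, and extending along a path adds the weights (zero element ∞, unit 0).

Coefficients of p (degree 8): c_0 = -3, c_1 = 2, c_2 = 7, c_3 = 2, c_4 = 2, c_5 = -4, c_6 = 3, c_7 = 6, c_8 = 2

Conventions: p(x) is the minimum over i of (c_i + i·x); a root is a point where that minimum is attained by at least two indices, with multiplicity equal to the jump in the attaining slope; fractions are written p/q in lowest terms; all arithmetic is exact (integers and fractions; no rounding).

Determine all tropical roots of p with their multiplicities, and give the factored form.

hull edge (i=0, c=-3) to (i=5, c=-4): slope -1/5, span 5
hull edge (i=5, c=-4) to (i=8, c=2): slope 2, span 3
Factored form: p(x) = 2 ⊗ (x ⊕ (-2)) ⊗ (x ⊕ (-2)) ⊗ (x ⊕ (-2)) ⊗ (x ⊕ 1/5) ⊗ (x ⊕ 1/5) ⊗ (x ⊕ 1/5) ⊗ (x ⊕ 1/5) ⊗ (x ⊕ 1/5)
Answer: roots = -2 (mult 3), 1/5 (mult 5)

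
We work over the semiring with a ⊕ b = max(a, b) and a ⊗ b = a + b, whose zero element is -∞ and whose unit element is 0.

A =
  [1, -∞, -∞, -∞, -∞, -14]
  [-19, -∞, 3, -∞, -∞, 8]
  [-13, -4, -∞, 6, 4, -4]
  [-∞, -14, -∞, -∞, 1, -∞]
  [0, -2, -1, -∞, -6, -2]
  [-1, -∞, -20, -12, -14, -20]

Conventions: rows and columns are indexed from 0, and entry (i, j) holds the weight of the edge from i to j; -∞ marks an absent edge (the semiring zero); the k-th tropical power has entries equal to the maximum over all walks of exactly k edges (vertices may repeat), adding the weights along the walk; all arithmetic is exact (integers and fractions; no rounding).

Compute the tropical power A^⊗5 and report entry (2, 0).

A^⊗2:
  [2, -∞, -34, -26, -28, -13]
  [7, -1, -12, 9, 7, -1]
  [4, 2, 3, -16, 7, 4]
  [1, -1, 0, -∞, -5, -1]
  [1, -5, 1, 5, 3, 6]
  [0, -16, -15, -14, -11, -15]
A^⊗3:
  [3, -30, -29, -25, -25, -12]
  [8, 5, 6, -6, 10, 7]
  [7, 5, 6, 9, 7, 10]
  [2, -4, 2, 6, 4, 7]
  [5, 1, 2, 7, 6, 3]
  [1, -13, -12, -9, -11, -8]
A^⊗4:
  [4, -27, -26, -23, -24, -11]
  [10, 8, 9, 12, 10, 13]
  [9, 5, 8, 12, 10, 13]
  [6, 2, 3, 8, 7, 4]
  [6, 4, 5, 8, 8, 9]
  [2, -13, -10, -6, -8, -5]
A^⊗5:
  [5, -26, -24, -20, -22, -10]
  [12, 8, 11, 15, 13, 16]
  [12, 8, 9, 14, 13, 13]
  [7, 5, 6, 9, 9, 10]
  [8, 6, 7, 11, 9, 12]
  [3, -10, -9, -4, -5, -5]
Key observation: the optimum is the walk 2->3->4->1->5->0, with weight 6 + 1 + (-2) + 8 + (-1) = 12.
Optimal value attained by: walk 2->3->4->1->5->0.
Answer: (A^⊗5)[2][0] = 12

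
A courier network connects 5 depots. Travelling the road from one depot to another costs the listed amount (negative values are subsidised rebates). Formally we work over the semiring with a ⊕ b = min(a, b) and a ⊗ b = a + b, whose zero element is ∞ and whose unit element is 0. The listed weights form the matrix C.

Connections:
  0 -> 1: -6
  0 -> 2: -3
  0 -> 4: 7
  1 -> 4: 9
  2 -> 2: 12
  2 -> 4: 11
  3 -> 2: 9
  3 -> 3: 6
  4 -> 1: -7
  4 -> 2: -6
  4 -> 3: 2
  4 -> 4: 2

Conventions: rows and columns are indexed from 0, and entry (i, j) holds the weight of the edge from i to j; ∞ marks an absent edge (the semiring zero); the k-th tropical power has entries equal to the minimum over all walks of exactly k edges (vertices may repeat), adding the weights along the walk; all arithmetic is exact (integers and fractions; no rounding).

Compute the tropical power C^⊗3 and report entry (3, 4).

C^⊗2:
  [∞, 0, 1, 9, 3]
  [∞, 2, 3, 11, 11]
  [∞, 4, 5, 13, 13]
  [∞, ∞, 15, 12, 20]
  [∞, -5, -4, 4, 2]
C^⊗3:
  [∞, -4, -3, 5, 5]
  [∞, 4, 5, 13, 11]
  [∞, 6, 7, 15, 13]
  [∞, 13, 14, 18, 22]
  [∞, -5, -4, 4, 4]
Key observation: the optimum is the walk 3->2->4->4, with weight 9 + 11 + 2 = 22.
Optimal value attained by: walk 3->2->4->4.
Answer: (C^⊗3)[3][4] = 22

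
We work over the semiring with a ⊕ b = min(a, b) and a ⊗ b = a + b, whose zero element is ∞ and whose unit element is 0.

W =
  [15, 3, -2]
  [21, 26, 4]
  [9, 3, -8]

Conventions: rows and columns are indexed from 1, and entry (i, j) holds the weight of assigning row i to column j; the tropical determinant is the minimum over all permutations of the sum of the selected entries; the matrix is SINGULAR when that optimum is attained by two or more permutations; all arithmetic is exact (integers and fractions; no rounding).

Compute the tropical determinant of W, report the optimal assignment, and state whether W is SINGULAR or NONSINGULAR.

σ = (1, 2, 3): 15 + 26 + (-8) = 33
σ = (1, 3, 2): 15 + 4 + 3 = 22
σ = (2, 1, 3): 3 + 21 + (-8) = 16
σ = (2, 3, 1): 3 + 4 + 9 = 16
σ = (3, 1, 2): (-2) + 21 + 3 = 22
σ = (3, 2, 1): (-2) + 26 + 9 = 33
Optimal value attained by: σ = (2, 1, 3).
Answer: det⊕(W) = 16; verdict: SINGULAR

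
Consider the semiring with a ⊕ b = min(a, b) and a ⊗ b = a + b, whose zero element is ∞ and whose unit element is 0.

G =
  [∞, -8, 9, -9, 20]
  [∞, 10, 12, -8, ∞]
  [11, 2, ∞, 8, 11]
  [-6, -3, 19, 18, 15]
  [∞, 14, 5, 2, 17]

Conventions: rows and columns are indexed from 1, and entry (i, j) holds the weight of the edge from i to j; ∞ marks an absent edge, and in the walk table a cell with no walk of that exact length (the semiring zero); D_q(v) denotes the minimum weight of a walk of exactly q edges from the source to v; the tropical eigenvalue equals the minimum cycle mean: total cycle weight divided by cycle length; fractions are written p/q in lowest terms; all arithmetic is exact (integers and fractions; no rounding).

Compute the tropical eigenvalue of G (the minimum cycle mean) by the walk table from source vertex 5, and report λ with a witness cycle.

q=0: [∞, ∞, ∞, ∞, 0]
q=1: [∞, 14, 5, 2, 17]
q=2: [-4, -1, 21, 6, 16]
q=3: [0, -12, 5, -13, 16]
q=4: [-19, -16, 0, -20, 2]
q=5: [-26, -27, -10, -28, -5]
Optimal cycle mean attained by: cycle 1->4->1, total (-9) + (-6), length 2.
Answer: λ = -15/2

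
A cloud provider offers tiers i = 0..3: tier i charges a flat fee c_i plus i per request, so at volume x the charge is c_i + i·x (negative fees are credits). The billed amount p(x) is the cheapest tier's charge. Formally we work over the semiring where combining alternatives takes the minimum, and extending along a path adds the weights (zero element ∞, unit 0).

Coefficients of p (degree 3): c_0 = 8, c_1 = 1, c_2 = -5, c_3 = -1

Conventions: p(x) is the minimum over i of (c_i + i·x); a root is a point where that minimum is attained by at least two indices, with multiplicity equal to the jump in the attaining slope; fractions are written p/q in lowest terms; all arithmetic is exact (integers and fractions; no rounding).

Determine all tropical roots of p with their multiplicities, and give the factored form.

hull edge (i=0, c=8) to (i=1, c=1): slope -7, span 1
hull edge (i=1, c=1) to (i=2, c=-5): slope -6, span 1
hull edge (i=2, c=-5) to (i=3, c=-1): slope 4, span 1
Factored form: p(x) = -1 ⊗ (x ⊕ (-4)) ⊗ (x ⊕ 6) ⊗ (x ⊕ 7)
Answer: roots = -4 (mult 1), 6 (mult 1), 7 (mult 1)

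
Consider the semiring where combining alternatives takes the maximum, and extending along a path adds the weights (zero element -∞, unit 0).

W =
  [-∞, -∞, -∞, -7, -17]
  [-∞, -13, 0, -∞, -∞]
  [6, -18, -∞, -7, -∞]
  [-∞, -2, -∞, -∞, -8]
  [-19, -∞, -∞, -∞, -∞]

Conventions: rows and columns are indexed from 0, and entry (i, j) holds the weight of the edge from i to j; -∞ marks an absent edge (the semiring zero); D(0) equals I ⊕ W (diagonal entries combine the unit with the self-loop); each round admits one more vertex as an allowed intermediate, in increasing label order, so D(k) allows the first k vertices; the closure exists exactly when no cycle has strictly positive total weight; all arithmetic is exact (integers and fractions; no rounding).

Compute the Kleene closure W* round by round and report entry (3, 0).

D(0):
  [0, -∞, -∞, -7, -17]
  [-∞, 0, 0, -∞, -∞]
  [6, -18, 0, -7, -∞]
  [-∞, -2, -∞, 0, -8]
  [-19, -∞, -∞, -∞, 0]
D(1):
  [0, -∞, -∞, -7, -17]
  [-∞, 0, 0, -∞, -∞]
  [6, -18, 0, -1, -11]
  [-∞, -2, -∞, 0, -8]
  [-19, -∞, -∞, -26, 0]
D(2):
  [0, -∞, -∞, -7, -17]
  [-∞, 0, 0, -∞, -∞]
  [6, -18, 0, -1, -11]
  [-∞, -2, -2, 0, -8]
  [-19, -∞, -∞, -26, 0]
D(3):
  [0, -∞, -∞, -7, -17]
  [6, 0, 0, -1, -11]
  [6, -18, 0, -1, -11]
  [4, -2, -2, 0, -8]
  [-19, -∞, -∞, -26, 0]
D(4):
  [0, -9, -9, -7, -15]
  [6, 0, 0, -1, -9]
  [6, -3, 0, -1, -9]
  [4, -2, -2, 0, -8]
  [-19, -28, -28, -26, 0]
D(5):
  [0, -9, -9, -7, -15]
  [6, 0, 0, -1, -9]
  [6, -3, 0, -1, -9]
  [4, -2, -2, 0, -8]
  [-19, -28, -28, -26, 0]
Answer: W*[3][0] = 4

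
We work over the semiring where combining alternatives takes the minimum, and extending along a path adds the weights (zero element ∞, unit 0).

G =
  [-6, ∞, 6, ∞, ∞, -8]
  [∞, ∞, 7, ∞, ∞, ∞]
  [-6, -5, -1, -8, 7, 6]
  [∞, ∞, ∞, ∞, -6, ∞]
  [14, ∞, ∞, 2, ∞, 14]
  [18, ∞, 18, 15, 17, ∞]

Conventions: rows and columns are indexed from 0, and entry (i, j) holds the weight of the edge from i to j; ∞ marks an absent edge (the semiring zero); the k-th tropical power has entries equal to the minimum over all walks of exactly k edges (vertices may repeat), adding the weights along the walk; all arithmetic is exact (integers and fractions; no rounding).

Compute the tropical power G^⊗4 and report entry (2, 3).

G^⊗2:
  [-12, 1, 0, -2, 9, -14]
  [1, 2, 6, -1, 14, 13]
  [-12, -6, -2, -9, -14, -14]
  [8, ∞, ∞, -4, ∞, 8]
  [8, ∞, 20, 29, -4, 6]
  [12, 13, 17, 10, 9, 10]
G^⊗3:
  [-18, -5, -6, -8, -8, -20]
  [-5, 1, 5, -2, -7, -7]
  [-18, -7, -6, -12, -15, -20]
  [2, ∞, 14, 23, -10, 0]
  [2, 15, 14, -2, 23, 0]
  [6, 12, 16, 9, 4, 4]
G^⊗4:
  [-24, -11, -12, -14, -14, -26]
  [-11, 0, 1, -5, -8, -13]
  [-24, -11, -12, -14, -18, -26]
  [-4, 9, 8, -8, 17, -6]
  [-4, 9, 8, 6, -8, -6]
  [0, 11, 12, 6, 3, -2]
Key observation: the optimum is the walk 2->0->0->2->3, with weight (-6) + (-6) + 6 + (-8) = -14.
Optimal value attained by: walk 2->0->0->2->3.
Answer: (G^⊗4)[2][3] = -14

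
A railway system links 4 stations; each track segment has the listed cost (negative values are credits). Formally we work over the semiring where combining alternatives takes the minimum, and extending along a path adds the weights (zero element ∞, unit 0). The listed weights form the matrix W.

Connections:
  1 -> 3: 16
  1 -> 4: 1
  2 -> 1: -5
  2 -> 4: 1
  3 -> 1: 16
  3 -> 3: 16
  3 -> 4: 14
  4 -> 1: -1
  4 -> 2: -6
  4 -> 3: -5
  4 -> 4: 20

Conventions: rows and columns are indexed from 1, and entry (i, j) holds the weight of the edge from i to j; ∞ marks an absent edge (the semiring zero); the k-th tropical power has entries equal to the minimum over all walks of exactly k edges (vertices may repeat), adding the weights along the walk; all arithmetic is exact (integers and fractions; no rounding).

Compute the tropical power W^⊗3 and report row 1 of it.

W^⊗2:
  [0, -5, -4, 21]
  [0, -5, -4, -4]
  [13, 8, 9, 17]
  [-11, 14, 11, -5]
W^⊗3:
  [-10, 15, 12, -4]
  [-10, -10, -9, -4]
  [3, 11, 12, 9]
  [-6, -11, -10, -10]
Answer: row 1 of W^⊗3 = [-10, 15, 12, -4]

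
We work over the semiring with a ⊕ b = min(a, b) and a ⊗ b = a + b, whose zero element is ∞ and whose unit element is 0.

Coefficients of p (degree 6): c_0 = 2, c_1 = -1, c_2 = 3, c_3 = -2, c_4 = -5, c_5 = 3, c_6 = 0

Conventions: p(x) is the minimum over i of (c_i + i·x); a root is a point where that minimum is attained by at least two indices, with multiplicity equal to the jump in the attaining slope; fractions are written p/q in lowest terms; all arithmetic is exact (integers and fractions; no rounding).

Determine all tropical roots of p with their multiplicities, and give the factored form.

hull edge (i=0, c=2) to (i=1, c=-1): slope -3, span 1
hull edge (i=1, c=-1) to (i=4, c=-5): slope -4/3, span 3
hull edge (i=4, c=-5) to (i=6, c=0): slope 5/2, span 2
Factored form: p(x) = 0 ⊗ (x ⊕ (-5/2)) ⊗ (x ⊕ (-5/2)) ⊗ (x ⊕ 4/3) ⊗ (x ⊕ 4/3) ⊗ (x ⊕ 4/3) ⊗ (x ⊕ 3)
Answer: roots = -5/2 (mult 2), 4/3 (mult 3), 3 (mult 1)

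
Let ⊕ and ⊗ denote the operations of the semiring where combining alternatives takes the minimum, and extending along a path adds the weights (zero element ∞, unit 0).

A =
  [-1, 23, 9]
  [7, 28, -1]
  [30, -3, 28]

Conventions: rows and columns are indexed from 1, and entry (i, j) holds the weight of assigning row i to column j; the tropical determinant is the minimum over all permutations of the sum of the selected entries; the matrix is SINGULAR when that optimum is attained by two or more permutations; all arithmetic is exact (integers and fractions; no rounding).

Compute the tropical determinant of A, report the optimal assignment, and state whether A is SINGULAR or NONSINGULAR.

σ = (1, 2, 3): (-1) + 28 + 28 = 55
σ = (1, 3, 2): (-1) + (-1) + (-3) = -5
σ = (2, 1, 3): 23 + 7 + 28 = 58
σ = (2, 3, 1): 23 + (-1) + 30 = 52
σ = (3, 1, 2): 9 + 7 + (-3) = 13
σ = (3, 2, 1): 9 + 28 + 30 = 67
Optimal value attained by: σ = (1, 3, 2).
Answer: det⊕(A) = -5; verdict: NONSINGULAR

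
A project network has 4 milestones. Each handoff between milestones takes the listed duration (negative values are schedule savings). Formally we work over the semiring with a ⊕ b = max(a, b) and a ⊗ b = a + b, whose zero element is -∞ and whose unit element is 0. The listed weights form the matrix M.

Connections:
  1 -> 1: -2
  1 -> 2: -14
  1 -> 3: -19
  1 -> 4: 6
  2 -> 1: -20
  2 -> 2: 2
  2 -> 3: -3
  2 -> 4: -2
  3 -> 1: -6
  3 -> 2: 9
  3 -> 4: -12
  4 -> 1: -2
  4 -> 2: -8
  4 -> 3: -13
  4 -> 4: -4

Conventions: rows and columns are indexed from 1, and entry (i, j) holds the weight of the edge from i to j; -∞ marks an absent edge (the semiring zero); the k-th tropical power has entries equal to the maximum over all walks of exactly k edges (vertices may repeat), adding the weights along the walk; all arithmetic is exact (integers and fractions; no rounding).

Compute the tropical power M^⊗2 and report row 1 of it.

M^⊗2:
  [4, -2, -7, 4]
  [-4, 6, -1, 0]
  [-8, 11, 6, 7]
  [-4, -4, -11, 4]
Answer: row 1 of M^⊗2 = [4, -2, -7, 4]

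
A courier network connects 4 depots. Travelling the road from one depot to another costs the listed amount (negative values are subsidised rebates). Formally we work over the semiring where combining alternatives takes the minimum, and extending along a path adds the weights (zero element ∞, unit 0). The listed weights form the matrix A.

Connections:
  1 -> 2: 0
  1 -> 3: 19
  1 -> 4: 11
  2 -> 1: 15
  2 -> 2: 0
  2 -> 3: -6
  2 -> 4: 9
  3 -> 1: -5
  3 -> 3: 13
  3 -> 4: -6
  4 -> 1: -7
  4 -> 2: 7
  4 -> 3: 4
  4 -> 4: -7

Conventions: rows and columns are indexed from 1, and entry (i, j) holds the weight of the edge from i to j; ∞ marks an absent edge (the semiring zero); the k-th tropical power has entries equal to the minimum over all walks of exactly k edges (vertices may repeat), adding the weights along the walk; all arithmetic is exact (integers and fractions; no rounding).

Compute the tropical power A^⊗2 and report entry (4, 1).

A^⊗2:
  [4, 0, -6, 4]
  [-11, 0, -6, -12]
  [-13, -5, -2, -13]
  [-14, -7, -3, -14]
Key observation: the optimum is the walk 4->4->1, with weight (-7) + (-7) = -14.
Optimal value attained by: walk 4->4->1.
Answer: (A^⊗2)[4][1] = -14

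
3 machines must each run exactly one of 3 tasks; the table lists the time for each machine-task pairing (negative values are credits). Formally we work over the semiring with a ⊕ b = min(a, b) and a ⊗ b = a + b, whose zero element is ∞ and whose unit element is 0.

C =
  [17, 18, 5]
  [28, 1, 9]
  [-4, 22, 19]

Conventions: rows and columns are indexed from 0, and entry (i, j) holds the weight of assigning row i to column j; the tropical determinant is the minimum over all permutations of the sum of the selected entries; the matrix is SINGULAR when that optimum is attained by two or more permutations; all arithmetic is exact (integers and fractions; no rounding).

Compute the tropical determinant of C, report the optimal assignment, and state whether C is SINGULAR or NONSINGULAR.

σ = (0, 1, 2): 17 + 1 + 19 = 37
σ = (0, 2, 1): 17 + 9 + 22 = 48
σ = (1, 0, 2): 18 + 28 + 19 = 65
σ = (1, 2, 0): 18 + 9 + (-4) = 23
σ = (2, 0, 1): 5 + 28 + 22 = 55
σ = (2, 1, 0): 5 + 1 + (-4) = 2
Optimal value attained by: σ = (2, 1, 0).
Answer: det⊕(C) = 2; verdict: NONSINGULAR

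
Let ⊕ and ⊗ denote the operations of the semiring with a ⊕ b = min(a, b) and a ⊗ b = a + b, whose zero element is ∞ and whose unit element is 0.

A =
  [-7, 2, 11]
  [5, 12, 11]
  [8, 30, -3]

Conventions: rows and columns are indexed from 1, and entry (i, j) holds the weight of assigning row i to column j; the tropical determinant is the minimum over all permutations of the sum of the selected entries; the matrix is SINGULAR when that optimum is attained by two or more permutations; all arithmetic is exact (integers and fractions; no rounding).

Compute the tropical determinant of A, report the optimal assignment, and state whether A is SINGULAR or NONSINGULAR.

σ = (1, 2, 3): (-7) + 12 + (-3) = 2
σ = (1, 3, 2): (-7) + 11 + 30 = 34
σ = (2, 1, 3): 2 + 5 + (-3) = 4
σ = (2, 3, 1): 2 + 11 + 8 = 21
σ = (3, 1, 2): 11 + 5 + 30 = 46
σ = (3, 2, 1): 11 + 12 + 8 = 31
Optimal value attained by: σ = (1, 2, 3).
Answer: det⊕(A) = 2; verdict: NONSINGULAR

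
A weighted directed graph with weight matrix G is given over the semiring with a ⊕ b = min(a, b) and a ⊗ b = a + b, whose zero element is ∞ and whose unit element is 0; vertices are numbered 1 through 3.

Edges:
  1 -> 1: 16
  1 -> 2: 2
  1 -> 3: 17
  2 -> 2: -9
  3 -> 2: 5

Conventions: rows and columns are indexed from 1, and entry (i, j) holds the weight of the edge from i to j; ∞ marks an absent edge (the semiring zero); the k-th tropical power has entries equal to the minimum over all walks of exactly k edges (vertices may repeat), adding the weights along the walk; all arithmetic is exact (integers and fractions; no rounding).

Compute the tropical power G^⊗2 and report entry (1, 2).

G^⊗2:
  [32, -7, 33]
  [∞, -18, ∞]
  [∞, -4, ∞]
Key observation: the optimum is the walk 1->2->2, with weight 2 + (-9) = -7.
Optimal value attained by: walk 1->2->2.
Answer: (G^⊗2)[1][2] = -7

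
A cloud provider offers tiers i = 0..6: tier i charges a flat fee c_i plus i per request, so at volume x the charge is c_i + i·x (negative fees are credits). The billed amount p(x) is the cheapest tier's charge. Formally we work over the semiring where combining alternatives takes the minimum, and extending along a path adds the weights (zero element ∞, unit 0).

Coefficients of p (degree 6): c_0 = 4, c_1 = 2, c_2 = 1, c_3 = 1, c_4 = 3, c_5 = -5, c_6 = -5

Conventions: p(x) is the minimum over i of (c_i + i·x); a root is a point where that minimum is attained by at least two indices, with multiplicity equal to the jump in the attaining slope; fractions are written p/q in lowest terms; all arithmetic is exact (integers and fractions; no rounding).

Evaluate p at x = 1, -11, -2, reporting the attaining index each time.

p(1) = min(4+0·1=4, 2+1·1=3, 1+2·1=3, 1+3·1=4, 3+4·1=7, -5+5·1=0, -5+6·1=1) = 0 (attained by i=5)
p(-11) = min(4+0·(-11)=4, 2+1·(-11)=-9, 1+2·(-11)=-21, 1+3·(-11)=-32, 3+4·(-11)=-41, -5+5·(-11)=-60, -5+6·(-11)=-71) = -71 (attained by i=6)
p(-2) = min(4+0·(-2)=4, 2+1·(-2)=0, 1+2·(-2)=-3, 1+3·(-2)=-5, 3+4·(-2)=-5, -5+5·(-2)=-15, -5+6·(-2)=-17) = -17 (attained by i=6)
Answer: p(1) = 0; p(-11) = -71; p(-2) = -17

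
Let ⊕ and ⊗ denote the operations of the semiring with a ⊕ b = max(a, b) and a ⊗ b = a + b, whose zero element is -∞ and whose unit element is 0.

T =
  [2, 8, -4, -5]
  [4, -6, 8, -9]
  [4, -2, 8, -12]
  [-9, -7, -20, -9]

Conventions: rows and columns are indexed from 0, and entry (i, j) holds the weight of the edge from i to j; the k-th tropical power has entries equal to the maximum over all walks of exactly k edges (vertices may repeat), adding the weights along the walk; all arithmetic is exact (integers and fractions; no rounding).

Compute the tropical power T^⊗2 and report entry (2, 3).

T^⊗2:
  [12, 10, 16, -1]
  [12, 12, 16, -1]
  [12, 12, 16, -1]
  [-3, -1, 1, -14]
Key observation: the optimum is the walk 2->0->3, with weight 4 + (-5) = -1.
Optimal value attained by: walk 2->0->3.
Answer: (T^⊗2)[2][3] = -1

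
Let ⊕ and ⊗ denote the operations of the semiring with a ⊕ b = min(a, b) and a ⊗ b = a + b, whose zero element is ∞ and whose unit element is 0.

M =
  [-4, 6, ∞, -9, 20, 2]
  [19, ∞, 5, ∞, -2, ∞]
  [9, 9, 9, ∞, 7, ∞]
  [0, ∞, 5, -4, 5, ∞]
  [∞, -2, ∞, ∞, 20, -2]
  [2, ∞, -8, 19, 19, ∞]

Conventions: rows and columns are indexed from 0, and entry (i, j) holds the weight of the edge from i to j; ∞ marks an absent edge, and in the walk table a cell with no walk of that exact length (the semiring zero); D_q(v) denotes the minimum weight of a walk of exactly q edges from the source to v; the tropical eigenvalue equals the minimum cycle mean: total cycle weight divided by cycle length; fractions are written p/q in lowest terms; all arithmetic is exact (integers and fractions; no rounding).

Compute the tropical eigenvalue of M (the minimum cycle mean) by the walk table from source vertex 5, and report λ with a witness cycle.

q=0: [∞, ∞, ∞, ∞, ∞, 0]
q=1: [2, ∞, -8, 19, 19, ∞]
q=2: [-2, 1, 1, -7, -1, 4]
q=3: [-7, -3, -4, -11, -2, -3]
q=4: [-11, -4, -11, -16, -6, -5]
q=5: [-16, -8, -13, -20, -11, -9]
q=6: [-20, -13, -17, -25, -15, -14]
Optimal cycle mean attained by: cycle 0->3->0, total (-9) + 0, length 2.
Answer: λ = -9/2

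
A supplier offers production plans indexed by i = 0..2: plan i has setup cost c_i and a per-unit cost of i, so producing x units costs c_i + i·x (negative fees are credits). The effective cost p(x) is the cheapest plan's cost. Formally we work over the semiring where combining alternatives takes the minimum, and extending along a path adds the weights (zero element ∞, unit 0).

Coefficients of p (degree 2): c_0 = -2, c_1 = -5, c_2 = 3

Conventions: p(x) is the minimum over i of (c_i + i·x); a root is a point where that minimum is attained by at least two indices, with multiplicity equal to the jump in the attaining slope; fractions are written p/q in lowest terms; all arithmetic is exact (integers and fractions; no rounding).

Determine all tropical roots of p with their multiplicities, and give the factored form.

hull edge (i=0, c=-2) to (i=1, c=-5): slope -3, span 1
hull edge (i=1, c=-5) to (i=2, c=3): slope 8, span 1
Factored form: p(x) = 3 ⊗ (x ⊕ (-8)) ⊗ (x ⊕ 3)
Answer: roots = -8 (mult 1), 3 (mult 1)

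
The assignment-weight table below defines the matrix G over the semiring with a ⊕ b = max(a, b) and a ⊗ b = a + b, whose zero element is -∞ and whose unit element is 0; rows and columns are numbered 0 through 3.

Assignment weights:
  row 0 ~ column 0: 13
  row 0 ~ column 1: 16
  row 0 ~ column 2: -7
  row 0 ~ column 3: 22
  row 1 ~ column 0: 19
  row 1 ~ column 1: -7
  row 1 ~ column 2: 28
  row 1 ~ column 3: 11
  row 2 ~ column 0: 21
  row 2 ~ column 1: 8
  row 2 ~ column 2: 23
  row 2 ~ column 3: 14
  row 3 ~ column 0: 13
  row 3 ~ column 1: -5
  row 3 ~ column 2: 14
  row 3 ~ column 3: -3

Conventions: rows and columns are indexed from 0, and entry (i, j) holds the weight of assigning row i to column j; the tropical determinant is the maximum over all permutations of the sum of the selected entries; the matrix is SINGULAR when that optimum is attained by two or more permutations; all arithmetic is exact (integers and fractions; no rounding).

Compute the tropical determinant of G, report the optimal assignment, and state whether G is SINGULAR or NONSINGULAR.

σ = (0, 1, 2, 3): 13 + (-7) + 23 + (-3) = 26
σ = (0, 1, 3, 2): 13 + (-7) + 14 + 14 = 34
σ = (0, 2, 1, 3): 13 + 28 + 8 + (-3) = 46
σ = (0, 2, 3, 1): 13 + 28 + 14 + (-5) = 50
σ = (0, 3, 1, 2): 13 + 11 + 8 + 14 = 46
σ = (0, 3, 2, 1): 13 + 11 + 23 + (-5) = 42
σ = (1, 0, 2, 3): 16 + 19 + 23 + (-3) = 55
σ = (1, 0, 3, 2): 16 + 19 + 14 + 14 = 63
σ = (1, 2, 0, 3): 16 + 28 + 21 + (-3) = 62
σ = (1, 2, 3, 0): 16 + 28 + 14 + 13 = 71
σ = (1, 3, 0, 2): 16 + 11 + 21 + 14 = 62
σ = (1, 3, 2, 0): 16 + 11 + 23 + 13 = 63
σ = (2, 0, 1, 3): (-7) + 19 + 8 + (-3) = 17
σ = (2, 0, 3, 1): (-7) + 19 + 14 + (-5) = 21
σ = (2, 1, 0, 3): (-7) + (-7) + 21 + (-3) = 4
σ = (2, 1, 3, 0): (-7) + (-7) + 14 + 13 = 13
σ = (2, 3, 0, 1): (-7) + 11 + 21 + (-5) = 20
σ = (2, 3, 1, 0): (-7) + 11 + 8 + 13 = 25
σ = (3, 0, 1, 2): 22 + 19 + 8 + 14 = 63
σ = (3, 0, 2, 1): 22 + 19 + 23 + (-5) = 59
σ = (3, 1, 0, 2): 22 + (-7) + 21 + 14 = 50
σ = (3, 1, 2, 0): 22 + (-7) + 23 + 13 = 51
σ = (3, 2, 0, 1): 22 + 28 + 21 + (-5) = 66
σ = (3, 2, 1, 0): 22 + 28 + 8 + 13 = 71
Optimal value attained by: σ = (1, 2, 3, 0).
Answer: det⊕(G) = 71; verdict: SINGULAR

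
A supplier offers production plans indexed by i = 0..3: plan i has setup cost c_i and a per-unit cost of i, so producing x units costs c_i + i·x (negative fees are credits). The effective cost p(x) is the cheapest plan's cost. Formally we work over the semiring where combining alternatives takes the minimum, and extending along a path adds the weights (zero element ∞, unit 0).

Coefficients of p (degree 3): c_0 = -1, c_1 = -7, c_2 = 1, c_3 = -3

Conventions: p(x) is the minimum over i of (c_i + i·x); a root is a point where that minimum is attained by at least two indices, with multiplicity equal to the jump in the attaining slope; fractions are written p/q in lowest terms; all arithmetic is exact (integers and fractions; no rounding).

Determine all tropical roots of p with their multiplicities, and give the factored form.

hull edge (i=0, c=-1) to (i=1, c=-7): slope -6, span 1
hull edge (i=1, c=-7) to (i=3, c=-3): slope 2, span 2
Factored form: p(x) = -3 ⊗ (x ⊕ (-2)) ⊗ (x ⊕ (-2)) ⊗ (x ⊕ 6)
Answer: roots = -2 (mult 2), 6 (mult 1)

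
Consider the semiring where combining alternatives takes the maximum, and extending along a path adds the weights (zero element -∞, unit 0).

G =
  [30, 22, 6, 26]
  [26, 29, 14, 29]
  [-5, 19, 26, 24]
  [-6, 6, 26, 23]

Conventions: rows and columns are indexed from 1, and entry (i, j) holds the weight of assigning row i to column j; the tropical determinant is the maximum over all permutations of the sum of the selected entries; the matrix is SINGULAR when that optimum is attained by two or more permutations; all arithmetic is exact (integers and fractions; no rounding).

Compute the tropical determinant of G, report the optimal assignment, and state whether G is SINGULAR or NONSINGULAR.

σ = (1, 2, 3, 4): 30 + 29 + 26 + 23 = 108
σ = (1, 2, 4, 3): 30 + 29 + 24 + 26 = 109
σ = (1, 3, 2, 4): 30 + 14 + 19 + 23 = 86
σ = (1, 3, 4, 2): 30 + 14 + 24 + 6 = 74
σ = (1, 4, 2, 3): 30 + 29 + 19 + 26 = 104
σ = (1, 4, 3, 2): 30 + 29 + 26 + 6 = 91
σ = (2, 1, 3, 4): 22 + 26 + 26 + 23 = 97
σ = (2, 1, 4, 3): 22 + 26 + 24 + 26 = 98
σ = (2, 3, 1, 4): 22 + 14 + (-5) + 23 = 54
σ = (2, 3, 4, 1): 22 + 14 + 24 + (-6) = 54
σ = (2, 4, 1, 3): 22 + 29 + (-5) + 26 = 72
σ = (2, 4, 3, 1): 22 + 29 + 26 + (-6) = 71
σ = (3, 1, 2, 4): 6 + 26 + 19 + 23 = 74
σ = (3, 1, 4, 2): 6 + 26 + 24 + 6 = 62
σ = (3, 2, 1, 4): 6 + 29 + (-5) + 23 = 53
σ = (3, 2, 4, 1): 6 + 29 + 24 + (-6) = 53
σ = (3, 4, 1, 2): 6 + 29 + (-5) + 6 = 36
σ = (3, 4, 2, 1): 6 + 29 + 19 + (-6) = 48
σ = (4, 1, 2, 3): 26 + 26 + 19 + 26 = 97
σ = (4, 1, 3, 2): 26 + 26 + 26 + 6 = 84
σ = (4, 2, 1, 3): 26 + 29 + (-5) + 26 = 76
σ = (4, 2, 3, 1): 26 + 29 + 26 + (-6) = 75
σ = (4, 3, 1, 2): 26 + 14 + (-5) + 6 = 41
σ = (4, 3, 2, 1): 26 + 14 + 19 + (-6) = 53
Optimal value attained by: σ = (1, 2, 4, 3).
Answer: det⊕(G) = 109; verdict: NONSINGULAR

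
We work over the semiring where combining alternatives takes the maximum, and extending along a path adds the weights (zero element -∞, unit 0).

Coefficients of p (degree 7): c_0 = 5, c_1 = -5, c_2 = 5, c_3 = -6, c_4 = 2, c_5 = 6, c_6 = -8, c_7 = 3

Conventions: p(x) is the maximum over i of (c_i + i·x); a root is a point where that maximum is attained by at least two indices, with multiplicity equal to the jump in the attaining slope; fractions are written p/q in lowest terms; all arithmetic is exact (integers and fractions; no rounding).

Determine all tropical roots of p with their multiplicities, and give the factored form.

hull edge (i=0, c=5) to (i=5, c=6): slope 1/5, span 5
hull edge (i=5, c=6) to (i=7, c=3): slope -3/2, span 2
Factored form: p(x) = 3 ⊗ (x ⊕ (-1/5)) ⊗ (x ⊕ (-1/5)) ⊗ (x ⊕ (-1/5)) ⊗ (x ⊕ (-1/5)) ⊗ (x ⊕ (-1/5)) ⊗ (x ⊕ 3/2) ⊗ (x ⊕ 3/2)
Answer: roots = -1/5 (mult 5), 3/2 (mult 2)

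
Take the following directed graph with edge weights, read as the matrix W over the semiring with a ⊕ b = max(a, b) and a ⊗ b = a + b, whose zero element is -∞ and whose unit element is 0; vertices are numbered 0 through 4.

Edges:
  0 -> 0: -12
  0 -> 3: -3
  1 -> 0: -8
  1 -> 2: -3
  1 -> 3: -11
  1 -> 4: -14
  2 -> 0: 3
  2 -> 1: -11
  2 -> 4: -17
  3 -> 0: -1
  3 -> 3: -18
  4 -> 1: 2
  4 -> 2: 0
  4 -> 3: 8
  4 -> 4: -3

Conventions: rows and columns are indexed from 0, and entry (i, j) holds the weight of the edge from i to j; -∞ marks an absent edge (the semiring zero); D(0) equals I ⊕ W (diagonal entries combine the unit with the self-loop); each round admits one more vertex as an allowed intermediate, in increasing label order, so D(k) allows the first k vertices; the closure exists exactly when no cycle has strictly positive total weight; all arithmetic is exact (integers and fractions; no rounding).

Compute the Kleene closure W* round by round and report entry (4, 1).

D(0):
  [0, -∞, -∞, -3, -∞]
  [-8, 0, -3, -11, -14]
  [3, -11, 0, -∞, -17]
  [-1, -∞, -∞, 0, -∞]
  [-∞, 2, 0, 8, 0]
D(1):
  [0, -∞, -∞, -3, -∞]
  [-8, 0, -3, -11, -14]
  [3, -11, 0, 0, -17]
  [-1, -∞, -∞, 0, -∞]
  [-∞, 2, 0, 8, 0]
D(2):
  [0, -∞, -∞, -3, -∞]
  [-8, 0, -3, -11, -14]
  [3, -11, 0, 0, -17]
  [-1, -∞, -∞, 0, -∞]
  [-6, 2, 0, 8, 0]
D(3):
  [0, -∞, -∞, -3, -∞]
  [0, 0, -3, -3, -14]
  [3, -11, 0, 0, -17]
  [-1, -∞, -∞, 0, -∞]
  [3, 2, 0, 8, 0]
D(4):
  [0, -∞, -∞, -3, -∞]
  [0, 0, -3, -3, -14]
  [3, -11, 0, 0, -17]
  [-1, -∞, -∞, 0, -∞]
  [7, 2, 0, 8, 0]
D(5):
  [0, -∞, -∞, -3, -∞]
  [0, 0, -3, -3, -14]
  [3, -11, 0, 0, -17]
  [-1, -∞, -∞, 0, -∞]
  [7, 2, 0, 8, 0]
Answer: W*[4][1] = 2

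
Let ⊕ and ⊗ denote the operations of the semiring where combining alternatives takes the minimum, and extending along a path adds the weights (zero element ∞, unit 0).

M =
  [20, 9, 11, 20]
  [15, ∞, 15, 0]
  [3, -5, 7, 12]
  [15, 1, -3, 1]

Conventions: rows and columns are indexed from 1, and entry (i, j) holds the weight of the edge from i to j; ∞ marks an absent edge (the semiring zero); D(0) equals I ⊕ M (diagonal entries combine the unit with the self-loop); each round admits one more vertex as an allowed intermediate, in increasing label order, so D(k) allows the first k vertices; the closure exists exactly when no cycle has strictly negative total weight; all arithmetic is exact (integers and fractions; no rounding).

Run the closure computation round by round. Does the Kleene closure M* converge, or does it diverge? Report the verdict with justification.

D(0):
  [0, 9, 11, 20]
  [15, 0, 15, 0]
  [3, -5, 0, 12]
  [15, 1, -3, 0]
D(1):
  [0, 9, 11, 20]
  [15, 0, 15, 0]
  [3, -5, 0, 12]
  [15, 1, -3, 0]
D(2):
  [0, 9, 11, 9]
  [15, 0, 15, 0]
  [3, -5, 0, -5]
  [15, 1, -3, 0]
Detection: at round 3, diagonal entry (4, 4) turns strictly negative.
Key observation: the cycle 4->3->2->4 has total weight (-3) + (-5) + 0, which is strictly negative.
Answer: DIVERGES — negative cycle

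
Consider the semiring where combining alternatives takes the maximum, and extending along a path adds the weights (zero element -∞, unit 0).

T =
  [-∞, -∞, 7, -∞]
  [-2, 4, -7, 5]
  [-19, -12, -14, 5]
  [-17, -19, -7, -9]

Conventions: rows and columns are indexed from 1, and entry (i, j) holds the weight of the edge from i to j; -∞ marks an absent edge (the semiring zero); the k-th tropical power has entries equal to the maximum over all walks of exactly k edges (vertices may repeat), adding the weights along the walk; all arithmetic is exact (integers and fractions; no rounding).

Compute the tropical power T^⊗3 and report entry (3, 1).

T^⊗2:
  [-12, -5, -7, 12]
  [2, 8, 5, 9]
  [-12, -8, -2, -4]
  [-21, -15, -10, -2]
T^⊗3:
  [-5, -1, 5, 3]
  [6, 12, 9, 13]
  [-10, -4, -5, 3]
  [-17, -11, -9, -5]
Key observation: the optimum is the walk 3->2->2->1, with weight (-12) + 4 + (-2) = -10.
Optimal value attained by: walk 3->2->2->1.
Answer: (T^⊗3)[3][1] = -10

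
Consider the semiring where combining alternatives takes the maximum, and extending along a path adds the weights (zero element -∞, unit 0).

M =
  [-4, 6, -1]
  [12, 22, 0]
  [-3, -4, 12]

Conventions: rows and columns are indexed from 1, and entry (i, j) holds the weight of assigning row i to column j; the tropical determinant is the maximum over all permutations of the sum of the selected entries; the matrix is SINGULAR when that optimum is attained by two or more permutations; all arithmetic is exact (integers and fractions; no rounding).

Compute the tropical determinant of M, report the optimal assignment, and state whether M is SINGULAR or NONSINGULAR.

σ = (1, 2, 3): (-4) + 22 + 12 = 30
σ = (1, 3, 2): (-4) + 0 + (-4) = -8
σ = (2, 1, 3): 6 + 12 + 12 = 30
σ = (2, 3, 1): 6 + 0 + (-3) = 3
σ = (3, 1, 2): (-1) + 12 + (-4) = 7
σ = (3, 2, 1): (-1) + 22 + (-3) = 18
Optimal value attained by: σ = (1, 2, 3).
Answer: det⊕(M) = 30; verdict: SINGULAR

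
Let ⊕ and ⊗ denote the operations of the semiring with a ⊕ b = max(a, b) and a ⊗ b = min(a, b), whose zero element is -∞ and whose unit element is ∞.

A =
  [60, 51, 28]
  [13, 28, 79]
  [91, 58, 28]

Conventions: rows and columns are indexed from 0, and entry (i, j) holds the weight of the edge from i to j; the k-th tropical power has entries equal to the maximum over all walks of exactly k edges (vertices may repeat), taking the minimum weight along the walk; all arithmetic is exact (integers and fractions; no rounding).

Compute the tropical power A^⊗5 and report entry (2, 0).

A^⊗2:
  [60, 51, 51]
  [79, 58, 28]
  [60, 51, 58]
A^⊗3:
  [60, 51, 51]
  [60, 51, 58]
  [60, 58, 51]
A^⊗4:
  [60, 51, 51]
  [60, 58, 51]
  [60, 51, 58]
A^⊗5:
  [60, 51, 51]
  [60, 51, 58]
  [60, 58, 51]
Key observation: the optimum is the walk 2->0->0->0->0->0, with weight 91 min 60 min 60 min 60 min 60 = 60.
Optimal value attained by: walk 2->0->0->0->0->0.
Answer: (A^⊗5)[2][0] = 60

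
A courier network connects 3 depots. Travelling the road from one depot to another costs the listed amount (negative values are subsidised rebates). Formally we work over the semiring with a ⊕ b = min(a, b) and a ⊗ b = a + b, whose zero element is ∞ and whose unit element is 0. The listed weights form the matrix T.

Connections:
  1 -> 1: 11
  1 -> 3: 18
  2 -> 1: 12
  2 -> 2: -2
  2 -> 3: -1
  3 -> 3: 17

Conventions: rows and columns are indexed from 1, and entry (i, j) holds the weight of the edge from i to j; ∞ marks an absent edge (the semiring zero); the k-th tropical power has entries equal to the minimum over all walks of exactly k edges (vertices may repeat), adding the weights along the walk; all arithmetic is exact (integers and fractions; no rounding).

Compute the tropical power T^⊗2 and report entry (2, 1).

T^⊗2:
  [22, ∞, 29]
  [10, -4, -3]
  [∞, ∞, 34]
Key observation: the optimum is the walk 2->2->1, with weight (-2) + 12 = 10.
Optimal value attained by: walk 2->2->1.
Answer: (T^⊗2)[2][1] = 10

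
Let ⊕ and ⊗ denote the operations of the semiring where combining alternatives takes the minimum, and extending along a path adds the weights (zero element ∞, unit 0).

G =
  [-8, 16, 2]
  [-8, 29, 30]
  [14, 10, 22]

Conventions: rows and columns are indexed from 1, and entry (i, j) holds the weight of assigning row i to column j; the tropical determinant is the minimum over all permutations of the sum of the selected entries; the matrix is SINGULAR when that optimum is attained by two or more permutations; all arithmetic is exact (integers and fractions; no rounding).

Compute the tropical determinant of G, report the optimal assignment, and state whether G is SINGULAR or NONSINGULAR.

σ = (1, 2, 3): (-8) + 29 + 22 = 43
σ = (1, 3, 2): (-8) + 30 + 10 = 32
σ = (2, 1, 3): 16 + (-8) + 22 = 30
σ = (2, 3, 1): 16 + 30 + 14 = 60
σ = (3, 1, 2): 2 + (-8) + 10 = 4
σ = (3, 2, 1): 2 + 29 + 14 = 45
Optimal value attained by: σ = (3, 1, 2).
Answer: det⊕(G) = 4; verdict: NONSINGULAR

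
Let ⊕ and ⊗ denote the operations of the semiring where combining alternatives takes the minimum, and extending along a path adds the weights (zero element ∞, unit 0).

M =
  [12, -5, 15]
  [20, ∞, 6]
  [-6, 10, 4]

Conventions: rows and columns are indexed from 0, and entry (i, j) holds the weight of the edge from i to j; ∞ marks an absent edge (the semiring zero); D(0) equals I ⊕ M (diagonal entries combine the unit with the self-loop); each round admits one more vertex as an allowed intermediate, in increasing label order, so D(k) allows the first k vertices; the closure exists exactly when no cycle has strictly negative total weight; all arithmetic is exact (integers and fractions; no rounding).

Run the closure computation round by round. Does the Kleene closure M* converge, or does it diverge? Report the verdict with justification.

D(0):
  [0, -5, 15]
  [20, 0, 6]
  [-6, 10, 0]
D(1):
  [0, -5, 15]
  [20, 0, 6]
  [-6, -11, 0]
Detection: at round 2, diagonal entry (2, 2) turns strictly negative.
Key observation: the cycle 2->0->1->2 has total weight (-6) + (-5) + 6, which is strictly negative.
Answer: DIVERGES — negative cycle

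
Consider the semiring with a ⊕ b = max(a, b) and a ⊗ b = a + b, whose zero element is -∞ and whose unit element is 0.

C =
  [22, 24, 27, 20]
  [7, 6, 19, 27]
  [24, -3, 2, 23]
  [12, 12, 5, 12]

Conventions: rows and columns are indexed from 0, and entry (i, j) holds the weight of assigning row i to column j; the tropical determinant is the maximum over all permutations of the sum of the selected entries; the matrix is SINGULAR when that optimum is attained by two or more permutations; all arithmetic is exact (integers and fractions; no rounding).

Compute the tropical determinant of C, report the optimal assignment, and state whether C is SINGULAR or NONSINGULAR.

σ = (0, 1, 2, 3): 22 + 6 + 2 + 12 = 42
σ = (0, 1, 3, 2): 22 + 6 + 23 + 5 = 56
σ = (0, 2, 1, 3): 22 + 19 + (-3) + 12 = 50
σ = (0, 2, 3, 1): 22 + 19 + 23 + 12 = 76
σ = (0, 3, 1, 2): 22 + 27 + (-3) + 5 = 51
σ = (0, 3, 2, 1): 22 + 27 + 2 + 12 = 63
σ = (1, 0, 2, 3): 24 + 7 + 2 + 12 = 45
σ = (1, 0, 3, 2): 24 + 7 + 23 + 5 = 59
σ = (1, 2, 0, 3): 24 + 19 + 24 + 12 = 79
σ = (1, 2, 3, 0): 24 + 19 + 23 + 12 = 78
σ = (1, 3, 0, 2): 24 + 27 + 24 + 5 = 80
σ = (1, 3, 2, 0): 24 + 27 + 2 + 12 = 65
σ = (2, 0, 1, 3): 27 + 7 + (-3) + 12 = 43
σ = (2, 0, 3, 1): 27 + 7 + 23 + 12 = 69
σ = (2, 1, 0, 3): 27 + 6 + 24 + 12 = 69
σ = (2, 1, 3, 0): 27 + 6 + 23 + 12 = 68
σ = (2, 3, 0, 1): 27 + 27 + 24 + 12 = 90
σ = (2, 3, 1, 0): 27 + 27 + (-3) + 12 = 63
σ = (3, 0, 1, 2): 20 + 7 + (-3) + 5 = 29
σ = (3, 0, 2, 1): 20 + 7 + 2 + 12 = 41
σ = (3, 1, 0, 2): 20 + 6 + 24 + 5 = 55
σ = (3, 1, 2, 0): 20 + 6 + 2 + 12 = 40
σ = (3, 2, 0, 1): 20 + 19 + 24 + 12 = 75
σ = (3, 2, 1, 0): 20 + 19 + (-3) + 12 = 48
Optimal value attained by: σ = (2, 3, 0, 1).
Answer: det⊕(C) = 90; verdict: NONSINGULAR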